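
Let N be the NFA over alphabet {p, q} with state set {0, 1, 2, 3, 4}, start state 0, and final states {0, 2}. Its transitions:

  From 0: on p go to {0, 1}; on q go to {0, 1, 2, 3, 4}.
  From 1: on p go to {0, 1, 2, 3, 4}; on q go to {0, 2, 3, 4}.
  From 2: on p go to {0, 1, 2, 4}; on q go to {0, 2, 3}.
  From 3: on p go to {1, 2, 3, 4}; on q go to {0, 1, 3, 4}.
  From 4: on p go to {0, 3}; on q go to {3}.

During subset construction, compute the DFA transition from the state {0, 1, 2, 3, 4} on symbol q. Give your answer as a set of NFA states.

δ(0,q) = {0, 1, 2, 3, 4}; δ(1,q) = {0, 2, 3, 4}; δ(2,q) = {0, 2, 3}; δ(3,q) = {0, 1, 3, 4}; δ(4,q) = {3}.
Union: {0, 1, 2, 3, 4}.

{0, 1, 2, 3, 4}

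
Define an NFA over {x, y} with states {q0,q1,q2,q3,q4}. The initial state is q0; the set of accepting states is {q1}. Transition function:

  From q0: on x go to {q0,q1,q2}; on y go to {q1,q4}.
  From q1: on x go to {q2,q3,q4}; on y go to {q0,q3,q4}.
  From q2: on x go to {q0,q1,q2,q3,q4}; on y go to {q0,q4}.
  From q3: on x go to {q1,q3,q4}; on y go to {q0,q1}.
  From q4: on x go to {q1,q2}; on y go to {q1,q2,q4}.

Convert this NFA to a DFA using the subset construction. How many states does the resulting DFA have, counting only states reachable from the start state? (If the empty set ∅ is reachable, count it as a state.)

Start state of the DFA: {q0}.
{q0} --x--> {q0,q1,q2}  [new]
{q0} --y--> {q1,q4}  [new]
{q0,q1,q2} --x--> {q0,q1,q2,q3,q4}  [new]
{q0,q1,q2} --y--> {q0,q1,q3,q4}  [new]
{q1,q4} --x--> {q1,q2,q3,q4}  [new]
{q1,q4} --y--> {q0,q1,q2,q3,q4}  [seen]
{q0,q1,q2,q3,q4} --x--> {q0,q1,q2,q3,q4}  [seen]
{q0,q1,q2,q3,q4} --y--> {q0,q1,q2,q3,q4}  [seen]
{q0,q1,q3,q4} --x--> {q0,q1,q2,q3,q4}  [seen]
{q0,q1,q3,q4} --y--> {q0,q1,q2,q3,q4}  [seen]
{q1,q2,q3,q4} --x--> {q0,q1,q2,q3,q4}  [seen]
{q1,q2,q3,q4} --y--> {q0,q1,q2,q3,q4}  [seen]
Reachable DFA states: {q0}, {q0,q1,q2}, {q1,q4}, {q0,q1,q2,q3,q4}, {q0,q1,q3,q4}, {q1,q2,q3,q4}.

6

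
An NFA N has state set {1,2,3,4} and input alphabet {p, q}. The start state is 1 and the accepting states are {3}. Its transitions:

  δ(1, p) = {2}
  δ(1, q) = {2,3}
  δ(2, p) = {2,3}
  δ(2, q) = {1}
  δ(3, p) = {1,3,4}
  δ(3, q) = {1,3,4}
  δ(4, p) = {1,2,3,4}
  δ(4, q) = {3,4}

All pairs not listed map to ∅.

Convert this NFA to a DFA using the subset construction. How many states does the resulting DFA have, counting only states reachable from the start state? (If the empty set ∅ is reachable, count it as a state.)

5

Start state of the DFA: {1}.
{1} --p--> {2}  [new]
{1} --q--> {2,3}  [new]
{2} --p--> {2,3}  [seen]
{2} --q--> {1}  [seen]
{2,3} --p--> {1,2,3,4}  [new]
{2,3} --q--> {1,3,4}  [new]
{1,2,3,4} --p--> {1,2,3,4}  [seen]
{1,2,3,4} --q--> {1,2,3,4}  [seen]
{1,3,4} --p--> {1,2,3,4}  [seen]
{1,3,4} --q--> {1,2,3,4}  [seen]
Reachable DFA states: {1}, {2}, {2,3}, {1,2,3,4}, {1,3,4}.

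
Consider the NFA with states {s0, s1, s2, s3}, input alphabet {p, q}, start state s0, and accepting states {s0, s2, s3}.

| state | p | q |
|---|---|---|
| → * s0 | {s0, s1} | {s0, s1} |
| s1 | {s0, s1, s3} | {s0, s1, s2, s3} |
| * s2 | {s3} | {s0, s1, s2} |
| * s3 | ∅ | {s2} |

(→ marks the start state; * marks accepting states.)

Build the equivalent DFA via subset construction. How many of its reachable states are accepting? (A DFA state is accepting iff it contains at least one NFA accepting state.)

4

Start state of the DFA: {s0}.
{s0} --p--> {s0, s1}  [new]
{s0} --q--> {s0, s1}  [seen]
{s0, s1} --p--> {s0, s1, s3}  [new]
{s0, s1} --q--> {s0, s1, s2, s3}  [new]
{s0, s1, s3} --p--> {s0, s1, s3}  [seen]
{s0, s1, s3} --q--> {s0, s1, s2, s3}  [seen]
{s0, s1, s2, s3} --p--> {s0, s1, s3}  [seen]
{s0, s1, s2, s3} --q--> {s0, s1, s2, s3}  [seen]
Reachable DFA states: {s0}, {s0, s1}, {s0, s1, s3}, {s0, s1, s2, s3}.
Accepting DFA states (contain an NFA accepting state): {s0}, {s0, s1}, {s0, s1, s3}, {s0, s1, s2, s3}.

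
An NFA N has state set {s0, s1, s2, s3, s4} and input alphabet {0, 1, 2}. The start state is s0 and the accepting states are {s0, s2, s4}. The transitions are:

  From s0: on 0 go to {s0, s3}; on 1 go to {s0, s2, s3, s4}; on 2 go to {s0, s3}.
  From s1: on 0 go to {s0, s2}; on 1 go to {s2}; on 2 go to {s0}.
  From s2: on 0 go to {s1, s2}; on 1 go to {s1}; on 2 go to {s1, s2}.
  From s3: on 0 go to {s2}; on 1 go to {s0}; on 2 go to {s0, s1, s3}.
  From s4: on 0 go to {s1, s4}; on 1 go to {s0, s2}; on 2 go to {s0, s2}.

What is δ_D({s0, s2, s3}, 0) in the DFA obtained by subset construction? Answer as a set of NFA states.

δ(s0,0) = {s0, s3}; δ(s2,0) = {s1, s2}; δ(s3,0) = {s2}.
Union: {s0, s1, s2, s3}.

{s0, s1, s2, s3}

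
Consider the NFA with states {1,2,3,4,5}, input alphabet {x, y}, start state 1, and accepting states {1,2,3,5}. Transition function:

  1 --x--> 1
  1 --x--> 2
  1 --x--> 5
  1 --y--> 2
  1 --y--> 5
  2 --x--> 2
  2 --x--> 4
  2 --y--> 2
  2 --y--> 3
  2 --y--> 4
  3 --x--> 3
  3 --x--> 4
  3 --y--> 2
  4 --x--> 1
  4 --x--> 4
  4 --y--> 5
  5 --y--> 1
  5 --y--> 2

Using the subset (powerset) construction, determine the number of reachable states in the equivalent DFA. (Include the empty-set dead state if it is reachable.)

Start state of the DFA: {1}.
{1} --x--> {1,2,5}  [new]
{1} --y--> {2,5}  [new]
{1,2,5} --x--> {1,2,4,5}  [new]
{1,2,5} --y--> {1,2,3,4,5}  [new]
{2,5} --x--> {2,4}  [new]
{2,5} --y--> {1,2,3,4}  [new]
{1,2,4,5} --x--> {1,2,4,5}  [seen]
{1,2,4,5} --y--> {1,2,3,4,5}  [seen]
{1,2,3,4,5} --x--> {1,2,3,4,5}  [seen]
{1,2,3,4,5} --y--> {1,2,3,4,5}  [seen]
{2,4} --x--> {1,2,4}  [new]
{2,4} --y--> {2,3,4,5}  [new]
{1,2,3,4} --x--> {1,2,3,4,5}  [seen]
{1,2,3,4} --y--> {2,3,4,5}  [seen]
{1,2,4} --x--> {1,2,4,5}  [seen]
{1,2,4} --y--> {2,3,4,5}  [seen]
{2,3,4,5} --x--> {1,2,3,4}  [seen]
{2,3,4,5} --y--> {1,2,3,4,5}  [seen]
Reachable DFA states: {1}, {1,2,5}, {2,5}, {1,2,4,5}, {1,2,3,4,5}, {2,4}, {1,2,3,4}, {1,2,4}, {2,3,4,5}.

9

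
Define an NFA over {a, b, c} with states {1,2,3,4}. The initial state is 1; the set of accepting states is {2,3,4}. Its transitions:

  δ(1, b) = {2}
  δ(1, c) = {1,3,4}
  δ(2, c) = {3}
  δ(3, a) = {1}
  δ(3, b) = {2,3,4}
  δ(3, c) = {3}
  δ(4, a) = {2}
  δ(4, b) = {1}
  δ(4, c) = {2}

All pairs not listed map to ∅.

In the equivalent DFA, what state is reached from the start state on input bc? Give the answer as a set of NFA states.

Start: {1}.
δ(1,b) = {2}.
Union: {2}.
After b: {2}.
δ(2,c) = {3}.
Union: {3}.
After c: {3}.

{3}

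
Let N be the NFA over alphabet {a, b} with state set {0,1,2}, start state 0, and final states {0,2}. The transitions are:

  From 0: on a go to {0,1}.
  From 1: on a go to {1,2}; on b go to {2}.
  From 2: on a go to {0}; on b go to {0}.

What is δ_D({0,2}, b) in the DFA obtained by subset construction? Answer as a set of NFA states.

δ(0,b) = ∅; δ(2,b) = {0}.
Union: {0}.

{0}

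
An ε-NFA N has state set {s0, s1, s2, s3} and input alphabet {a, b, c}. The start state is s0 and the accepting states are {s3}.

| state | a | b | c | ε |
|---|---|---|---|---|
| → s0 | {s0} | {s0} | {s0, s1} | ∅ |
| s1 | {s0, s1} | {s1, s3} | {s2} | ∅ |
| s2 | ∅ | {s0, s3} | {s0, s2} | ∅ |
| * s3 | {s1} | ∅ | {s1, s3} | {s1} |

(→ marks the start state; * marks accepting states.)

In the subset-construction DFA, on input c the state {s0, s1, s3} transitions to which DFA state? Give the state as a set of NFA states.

δ(s0,c) = {s0, s1}; δ(s1,c) = {s2}; δ(s3,c) = {s1, s3}.
Union: {s0, s1, s2, s3}.

{s0, s1, s2, s3}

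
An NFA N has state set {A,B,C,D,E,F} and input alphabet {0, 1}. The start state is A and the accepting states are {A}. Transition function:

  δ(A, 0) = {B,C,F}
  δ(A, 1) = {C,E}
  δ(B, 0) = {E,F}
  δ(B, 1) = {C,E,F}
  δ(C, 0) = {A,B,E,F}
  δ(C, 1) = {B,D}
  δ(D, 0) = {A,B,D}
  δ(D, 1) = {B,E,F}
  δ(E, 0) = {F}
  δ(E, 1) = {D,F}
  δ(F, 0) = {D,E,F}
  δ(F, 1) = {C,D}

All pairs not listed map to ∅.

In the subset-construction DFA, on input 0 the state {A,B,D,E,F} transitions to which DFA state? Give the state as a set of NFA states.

δ(A,0) = {B,C,F}; δ(B,0) = {E,F}; δ(D,0) = {A,B,D}; δ(E,0) = {F}; δ(F,0) = {D,E,F}.
Union: {A,B,C,D,E,F}.

{A,B,C,D,E,F}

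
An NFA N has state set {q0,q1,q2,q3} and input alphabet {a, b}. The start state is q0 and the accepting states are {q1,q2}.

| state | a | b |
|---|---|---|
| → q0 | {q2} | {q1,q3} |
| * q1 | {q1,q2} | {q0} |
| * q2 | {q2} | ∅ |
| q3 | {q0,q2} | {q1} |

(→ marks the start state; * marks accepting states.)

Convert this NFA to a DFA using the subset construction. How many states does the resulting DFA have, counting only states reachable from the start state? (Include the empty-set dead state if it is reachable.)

Start state of the DFA: {q0}.
{q0} --a--> {q2}  [new]
{q0} --b--> {q1,q3}  [new]
{q2} --a--> {q2}  [seen]
{q2} --b--> ∅  [new]
{q1,q3} --a--> {q0,q1,q2}  [new]
{q1,q3} --b--> {q0,q1}  [new]
∅ --a--> ∅  [seen]
∅ --b--> ∅  [seen]
{q0,q1,q2} --a--> {q1,q2}  [new]
{q0,q1,q2} --b--> {q0,q1,q3}  [new]
{q0,q1} --a--> {q1,q2}  [seen]
{q0,q1} --b--> {q0,q1,q3}  [seen]
{q1,q2} --a--> {q1,q2}  [seen]
{q1,q2} --b--> {q0}  [seen]
{q0,q1,q3} --a--> {q0,q1,q2}  [seen]
{q0,q1,q3} --b--> {q0,q1,q3}  [seen]
Reachable DFA states: {q0}, {q2}, {q1,q3}, ∅, {q0,q1,q2}, {q0,q1}, {q1,q2}, {q0,q1,q3}.

8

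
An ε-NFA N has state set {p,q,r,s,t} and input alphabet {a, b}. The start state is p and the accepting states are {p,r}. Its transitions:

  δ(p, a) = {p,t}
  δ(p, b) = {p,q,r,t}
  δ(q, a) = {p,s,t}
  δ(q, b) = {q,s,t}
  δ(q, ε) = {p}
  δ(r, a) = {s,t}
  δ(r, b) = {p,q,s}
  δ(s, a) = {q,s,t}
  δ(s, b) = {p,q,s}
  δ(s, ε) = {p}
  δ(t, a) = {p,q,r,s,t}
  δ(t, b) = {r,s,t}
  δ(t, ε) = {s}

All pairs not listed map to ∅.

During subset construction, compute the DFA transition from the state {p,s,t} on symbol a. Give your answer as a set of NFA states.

{p,q,r,s,t}

δ(p,a) = {p,t}; δ(s,a) = {q,s,t}; δ(t,a) = {p,q,r,s,t}.
Union: {p,q,r,s,t}.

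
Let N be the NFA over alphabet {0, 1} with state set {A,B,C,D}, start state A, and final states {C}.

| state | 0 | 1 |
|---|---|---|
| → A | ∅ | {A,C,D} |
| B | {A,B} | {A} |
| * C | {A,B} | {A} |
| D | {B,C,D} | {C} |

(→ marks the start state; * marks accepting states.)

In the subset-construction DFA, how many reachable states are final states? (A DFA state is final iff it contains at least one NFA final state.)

Start state of the DFA: {A}.
{A} --0--> ∅  [new]
{A} --1--> {A,C,D}  [new]
∅ --0--> ∅  [seen]
∅ --1--> ∅  [seen]
{A,C,D} --0--> {A,B,C,D}  [new]
{A,C,D} --1--> {A,C,D}  [seen]
{A,B,C,D} --0--> {A,B,C,D}  [seen]
{A,B,C,D} --1--> {A,C,D}  [seen]
Reachable DFA states: {A}, ∅, {A,C,D}, {A,B,C,D}.
Accepting DFA states (contain an NFA accepting state): {A,C,D}, {A,B,C,D}.

2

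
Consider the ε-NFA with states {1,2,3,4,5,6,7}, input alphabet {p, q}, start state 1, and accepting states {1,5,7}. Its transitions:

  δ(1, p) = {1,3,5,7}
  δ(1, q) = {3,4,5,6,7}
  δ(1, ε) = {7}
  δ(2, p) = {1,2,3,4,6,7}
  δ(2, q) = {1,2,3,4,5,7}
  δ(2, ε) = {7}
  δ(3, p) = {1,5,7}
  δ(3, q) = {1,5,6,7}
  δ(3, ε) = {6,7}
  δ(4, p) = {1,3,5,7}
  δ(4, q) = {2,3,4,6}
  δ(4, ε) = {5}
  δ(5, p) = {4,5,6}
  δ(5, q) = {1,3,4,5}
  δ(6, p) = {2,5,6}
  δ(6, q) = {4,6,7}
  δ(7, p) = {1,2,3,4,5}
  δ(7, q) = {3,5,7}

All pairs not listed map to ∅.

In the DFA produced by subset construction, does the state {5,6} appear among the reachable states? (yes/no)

no

Start state of the DFA: {1,7} (ε-closure of the NFA start).
{1,7} --p--> {1,2,3,4,5,6,7}  [new]
{1,7} --q--> {3,4,5,6,7}  [new]
{1,2,3,4,5,6,7} --p--> {1,2,3,4,5,6,7}  [seen]
{1,2,3,4,5,6,7} --q--> {1,2,3,4,5,6,7}  [seen]
{3,4,5,6,7} --p--> {1,2,3,4,5,6,7}  [seen]
{3,4,5,6,7} --q--> {1,2,3,4,5,6,7}  [seen]
Reachable DFA states: {1,7}, {1,2,3,4,5,6,7}, {3,4,5,6,7}.
{5,6} is not among them.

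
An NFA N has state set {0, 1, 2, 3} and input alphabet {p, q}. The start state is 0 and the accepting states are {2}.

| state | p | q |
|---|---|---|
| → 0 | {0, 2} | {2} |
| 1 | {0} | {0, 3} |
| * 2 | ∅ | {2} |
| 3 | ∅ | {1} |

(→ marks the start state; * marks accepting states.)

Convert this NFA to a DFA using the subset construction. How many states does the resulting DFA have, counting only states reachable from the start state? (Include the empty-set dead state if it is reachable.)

4

Start state of the DFA: {0}.
{0} --p--> {0, 2}  [new]
{0} --q--> {2}  [new]
{0, 2} --p--> {0, 2}  [seen]
{0, 2} --q--> {2}  [seen]
{2} --p--> ∅  [new]
{2} --q--> {2}  [seen]
∅ --p--> ∅  [seen]
∅ --q--> ∅  [seen]
Reachable DFA states: {0}, {0, 2}, {2}, ∅.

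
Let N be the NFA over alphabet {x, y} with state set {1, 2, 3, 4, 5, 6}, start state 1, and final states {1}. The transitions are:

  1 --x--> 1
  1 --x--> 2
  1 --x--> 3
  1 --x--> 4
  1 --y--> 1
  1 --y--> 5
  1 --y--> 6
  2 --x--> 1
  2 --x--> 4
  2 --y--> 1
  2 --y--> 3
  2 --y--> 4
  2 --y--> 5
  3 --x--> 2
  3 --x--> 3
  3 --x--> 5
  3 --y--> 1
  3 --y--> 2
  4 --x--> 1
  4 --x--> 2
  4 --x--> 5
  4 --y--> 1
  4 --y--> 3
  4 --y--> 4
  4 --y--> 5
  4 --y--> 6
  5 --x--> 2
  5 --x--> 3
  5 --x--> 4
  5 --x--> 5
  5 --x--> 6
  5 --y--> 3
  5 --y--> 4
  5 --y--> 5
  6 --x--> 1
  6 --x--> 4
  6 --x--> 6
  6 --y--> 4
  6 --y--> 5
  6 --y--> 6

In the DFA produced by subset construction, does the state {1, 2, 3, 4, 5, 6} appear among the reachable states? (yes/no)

yes

Start state of the DFA: {1}.
{1} --x--> {1, 2, 3, 4}  [new]
{1} --y--> {1, 5, 6}  [new]
{1, 2, 3, 4} --x--> {1, 2, 3, 4, 5}  [new]
{1, 2, 3, 4} --y--> {1, 2, 3, 4, 5, 6}  [new]
{1, 5, 6} --x--> {1, 2, 3, 4, 5, 6}  [seen]
{1, 5, 6} --y--> {1, 3, 4, 5, 6}  [new]
{1, 2, 3, 4, 5} --x--> {1, 2, 3, 4, 5, 6}  [seen]
{1, 2, 3, 4, 5} --y--> {1, 2, 3, 4, 5, 6}  [seen]
{1, 2, 3, 4, 5, 6} --x--> {1, 2, 3, 4, 5, 6}  [seen]
{1, 2, 3, 4, 5, 6} --y--> {1, 2, 3, 4, 5, 6}  [seen]
{1, 3, 4, 5, 6} --x--> {1, 2, 3, 4, 5, 6}  [seen]
{1, 3, 4, 5, 6} --y--> {1, 2, 3, 4, 5, 6}  [seen]
Reachable DFA states: {1}, {1, 2, 3, 4}, {1, 5, 6}, {1, 2, 3, 4, 5}, {1, 2, 3, 4, 5, 6}, {1, 3, 4, 5, 6}.
{1, 2, 3, 4, 5, 6} is among them.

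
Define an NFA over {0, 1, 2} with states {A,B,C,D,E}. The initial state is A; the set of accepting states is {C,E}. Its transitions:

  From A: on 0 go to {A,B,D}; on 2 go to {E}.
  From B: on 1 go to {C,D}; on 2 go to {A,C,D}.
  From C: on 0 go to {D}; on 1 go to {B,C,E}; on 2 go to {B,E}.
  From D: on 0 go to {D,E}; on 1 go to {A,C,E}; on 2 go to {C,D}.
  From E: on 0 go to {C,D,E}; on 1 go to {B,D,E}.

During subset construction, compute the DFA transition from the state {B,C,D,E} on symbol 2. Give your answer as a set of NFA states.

δ(B,2) = {A,C,D}; δ(C,2) = {B,E}; δ(D,2) = {C,D}; δ(E,2) = ∅.
Union: {A,B,C,D,E}.

{A,B,C,D,E}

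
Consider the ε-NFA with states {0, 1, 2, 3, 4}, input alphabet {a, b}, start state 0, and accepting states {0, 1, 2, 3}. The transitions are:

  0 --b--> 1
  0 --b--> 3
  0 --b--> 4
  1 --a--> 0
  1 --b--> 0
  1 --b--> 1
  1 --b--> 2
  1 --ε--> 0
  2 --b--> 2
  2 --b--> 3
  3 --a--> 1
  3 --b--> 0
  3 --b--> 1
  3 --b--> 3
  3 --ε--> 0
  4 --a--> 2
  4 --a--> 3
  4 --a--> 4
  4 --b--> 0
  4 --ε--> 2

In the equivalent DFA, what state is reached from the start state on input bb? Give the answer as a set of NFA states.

{0, 1, 2, 3, 4}

Start: {0}.
δ(0,b) = {1, 3, 4}.
Union: {1, 3, 4}.
ε-closure gives {0, 1, 2, 3, 4}.
After b: {0, 1, 2, 3, 4}.
δ(0,b) = {1, 3, 4}; δ(1,b) = {0, 1, 2}; δ(2,b) = {2, 3}; δ(3,b) = {0, 1, 3}; δ(4,b) = {0}.
Union: {0, 1, 2, 3, 4}.
After b: {0, 1, 2, 3, 4}.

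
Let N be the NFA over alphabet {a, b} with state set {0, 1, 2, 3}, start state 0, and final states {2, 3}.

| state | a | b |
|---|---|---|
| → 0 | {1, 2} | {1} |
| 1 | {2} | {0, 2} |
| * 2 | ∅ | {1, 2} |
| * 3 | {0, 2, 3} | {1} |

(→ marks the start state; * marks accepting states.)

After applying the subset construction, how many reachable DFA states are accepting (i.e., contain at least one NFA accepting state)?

Start state of the DFA: {0}.
{0} --a--> {1, 2}  [new]
{0} --b--> {1}  [new]
{1, 2} --a--> {2}  [new]
{1, 2} --b--> {0, 1, 2}  [new]
{1} --a--> {2}  [seen]
{1} --b--> {0, 2}  [new]
{2} --a--> ∅  [new]
{2} --b--> {1, 2}  [seen]
{0, 1, 2} --a--> {1, 2}  [seen]
{0, 1, 2} --b--> {0, 1, 2}  [seen]
{0, 2} --a--> {1, 2}  [seen]
{0, 2} --b--> {1, 2}  [seen]
∅ --a--> ∅  [seen]
∅ --b--> ∅  [seen]
Reachable DFA states: {0}, {1, 2}, {1}, {2}, {0, 1, 2}, {0, 2}, ∅.
Accepting DFA states (contain an NFA accepting state): {1, 2}, {2}, {0, 1, 2}, {0, 2}.

4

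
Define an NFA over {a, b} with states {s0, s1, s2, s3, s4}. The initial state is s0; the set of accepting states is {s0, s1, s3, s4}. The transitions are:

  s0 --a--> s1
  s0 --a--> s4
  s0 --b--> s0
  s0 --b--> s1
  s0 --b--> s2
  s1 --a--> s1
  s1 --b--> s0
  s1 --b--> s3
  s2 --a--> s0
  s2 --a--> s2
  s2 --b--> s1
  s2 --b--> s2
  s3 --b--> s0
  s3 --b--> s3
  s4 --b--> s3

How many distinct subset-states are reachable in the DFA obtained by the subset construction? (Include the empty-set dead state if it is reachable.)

7

Start state of the DFA: {s0}.
{s0} --a--> {s1, s4}  [new]
{s0} --b--> {s0, s1, s2}  [new]
{s1, s4} --a--> {s1}  [new]
{s1, s4} --b--> {s0, s3}  [new]
{s0, s1, s2} --a--> {s0, s1, s2, s4}  [new]
{s0, s1, s2} --b--> {s0, s1, s2, s3}  [new]
{s1} --a--> {s1}  [seen]
{s1} --b--> {s0, s3}  [seen]
{s0, s3} --a--> {s1, s4}  [seen]
{s0, s3} --b--> {s0, s1, s2, s3}  [seen]
{s0, s1, s2, s4} --a--> {s0, s1, s2, s4}  [seen]
{s0, s1, s2, s4} --b--> {s0, s1, s2, s3}  [seen]
{s0, s1, s2, s3} --a--> {s0, s1, s2, s4}  [seen]
{s0, s1, s2, s3} --b--> {s0, s1, s2, s3}  [seen]
Reachable DFA states: {s0}, {s1, s4}, {s0, s1, s2}, {s1}, {s0, s3}, {s0, s1, s2, s4}, {s0, s1, s2, s3}.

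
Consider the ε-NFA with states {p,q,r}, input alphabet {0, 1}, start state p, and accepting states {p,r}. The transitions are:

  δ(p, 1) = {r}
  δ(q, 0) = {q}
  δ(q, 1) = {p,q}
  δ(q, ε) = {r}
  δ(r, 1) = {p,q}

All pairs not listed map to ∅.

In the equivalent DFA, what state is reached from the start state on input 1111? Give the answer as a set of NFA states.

{p,q,r}

Start: {p}.
δ(p,1) = {r}.
Union: {r}.
After 1: {r}.
δ(r,1) = {p,q}.
Union: {p,q}.
ε-closure gives {p,q,r}.
After 1: {p,q,r}.
δ(p,1) = {r}; δ(q,1) = {p,q}; δ(r,1) = {p,q}.
Union: {p,q,r}.
After 1: {p,q,r}.
δ(p,1) = {r}; δ(q,1) = {p,q}; δ(r,1) = {p,q}.
Union: {p,q,r}.
After 1: {p,q,r}.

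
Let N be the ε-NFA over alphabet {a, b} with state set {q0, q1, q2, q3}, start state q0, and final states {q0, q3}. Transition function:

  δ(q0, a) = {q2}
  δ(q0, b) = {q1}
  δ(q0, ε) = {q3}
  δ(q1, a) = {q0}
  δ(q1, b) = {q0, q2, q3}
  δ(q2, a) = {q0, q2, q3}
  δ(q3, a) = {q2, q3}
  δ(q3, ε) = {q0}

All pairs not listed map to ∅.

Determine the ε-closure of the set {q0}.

{q0, q3}

Begin with {q0}.
q0 →ε {q3}; add q3.
ε-closure = {q0, q3}.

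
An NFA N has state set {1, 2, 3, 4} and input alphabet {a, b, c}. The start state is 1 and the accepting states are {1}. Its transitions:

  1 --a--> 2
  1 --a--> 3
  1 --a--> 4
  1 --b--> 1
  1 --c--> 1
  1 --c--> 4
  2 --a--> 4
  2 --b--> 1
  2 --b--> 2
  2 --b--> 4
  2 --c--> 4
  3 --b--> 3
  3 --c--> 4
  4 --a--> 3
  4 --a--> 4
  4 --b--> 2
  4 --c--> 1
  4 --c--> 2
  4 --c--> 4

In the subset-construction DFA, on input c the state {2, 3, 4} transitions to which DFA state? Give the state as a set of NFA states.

{1, 2, 4}

δ(2,c) = {4}; δ(3,c) = {4}; δ(4,c) = {1, 2, 4}.
Union: {1, 2, 4}.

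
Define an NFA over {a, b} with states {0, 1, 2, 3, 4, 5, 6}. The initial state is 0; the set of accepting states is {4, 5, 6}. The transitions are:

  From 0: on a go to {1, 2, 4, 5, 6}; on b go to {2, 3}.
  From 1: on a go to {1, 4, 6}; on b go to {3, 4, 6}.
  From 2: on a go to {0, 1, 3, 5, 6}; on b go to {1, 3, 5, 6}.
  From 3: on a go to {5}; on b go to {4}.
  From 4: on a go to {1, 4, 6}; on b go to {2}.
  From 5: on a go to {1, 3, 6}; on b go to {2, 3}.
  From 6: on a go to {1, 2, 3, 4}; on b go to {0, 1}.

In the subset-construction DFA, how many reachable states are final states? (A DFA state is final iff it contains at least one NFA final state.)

Start state of the DFA: {0}.
{0} --a--> {1, 2, 4, 5, 6}  [new]
{0} --b--> {2, 3}  [new]
{1, 2, 4, 5, 6} --a--> {0, 1, 2, 3, 4, 5, 6}  [new]
{1, 2, 4, 5, 6} --b--> {0, 1, 2, 3, 4, 5, 6}  [seen]
{2, 3} --a--> {0, 1, 3, 5, 6}  [new]
{2, 3} --b--> {1, 3, 4, 5, 6}  [new]
{0, 1, 2, 3, 4, 5, 6} --a--> {0, 1, 2, 3, 4, 5, 6}  [seen]
{0, 1, 2, 3, 4, 5, 6} --b--> {0, 1, 2, 3, 4, 5, 6}  [seen]
{0, 1, 3, 5, 6} --a--> {1, 2, 3, 4, 5, 6}  [new]
{0, 1, 3, 5, 6} --b--> {0, 1, 2, 3, 4, 6}  [new]
{1, 3, 4, 5, 6} --a--> {1, 2, 3, 4, 5, 6}  [seen]
{1, 3, 4, 5, 6} --b--> {0, 1, 2, 3, 4, 6}  [seen]
{1, 2, 3, 4, 5, 6} --a--> {0, 1, 2, 3, 4, 5, 6}  [seen]
{1, 2, 3, 4, 5, 6} --b--> {0, 1, 2, 3, 4, 5, 6}  [seen]
{0, 1, 2, 3, 4, 6} --a--> {0, 1, 2, 3, 4, 5, 6}  [seen]
{0, 1, 2, 3, 4, 6} --b--> {0, 1, 2, 3, 4, 5, 6}  [seen]
Reachable DFA states: {0}, {1, 2, 4, 5, 6}, {2, 3}, {0, 1, 2, 3, 4, 5, 6}, {0, 1, 3, 5, 6}, {1, 3, 4, 5, 6}, {1, 2, 3, 4, 5, 6}, {0, 1, 2, 3, 4, 6}.
Accepting DFA states (contain an NFA accepting state): {1, 2, 4, 5, 6}, {0, 1, 2, 3, 4, 5, 6}, {0, 1, 3, 5, 6}, {1, 3, 4, 5, 6}, {1, 2, 3, 4, 5, 6}, {0, 1, 2, 3, 4, 6}.

6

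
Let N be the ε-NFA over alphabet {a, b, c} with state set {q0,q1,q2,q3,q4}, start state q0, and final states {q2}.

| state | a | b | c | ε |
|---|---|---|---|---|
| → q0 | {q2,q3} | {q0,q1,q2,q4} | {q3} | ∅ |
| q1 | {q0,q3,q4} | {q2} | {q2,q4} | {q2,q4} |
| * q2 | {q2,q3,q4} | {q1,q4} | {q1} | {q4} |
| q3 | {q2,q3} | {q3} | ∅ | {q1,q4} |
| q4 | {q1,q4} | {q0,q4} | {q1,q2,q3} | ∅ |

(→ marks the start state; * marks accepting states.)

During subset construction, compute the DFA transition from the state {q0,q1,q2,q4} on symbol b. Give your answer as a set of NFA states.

{q0,q1,q2,q4}

δ(q0,b) = {q0,q1,q2,q4}; δ(q1,b) = {q2}; δ(q2,b) = {q1,q4}; δ(q4,b) = {q0,q4}.
Union: {q0,q1,q2,q4}.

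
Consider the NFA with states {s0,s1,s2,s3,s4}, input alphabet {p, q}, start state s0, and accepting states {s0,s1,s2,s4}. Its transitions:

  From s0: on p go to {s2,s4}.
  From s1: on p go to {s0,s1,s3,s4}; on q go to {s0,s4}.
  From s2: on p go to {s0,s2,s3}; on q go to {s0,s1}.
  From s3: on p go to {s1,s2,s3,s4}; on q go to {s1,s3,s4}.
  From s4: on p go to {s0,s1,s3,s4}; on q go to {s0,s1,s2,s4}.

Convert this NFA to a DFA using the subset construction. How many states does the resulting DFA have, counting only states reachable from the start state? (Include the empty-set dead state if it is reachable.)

5

Start state of the DFA: {s0}.
{s0} --p--> {s2,s4}  [new]
{s0} --q--> ∅  [new]
{s2,s4} --p--> {s0,s1,s2,s3,s4}  [new]
{s2,s4} --q--> {s0,s1,s2,s4}  [new]
∅ --p--> ∅  [seen]
∅ --q--> ∅  [seen]
{s0,s1,s2,s3,s4} --p--> {s0,s1,s2,s3,s4}  [seen]
{s0,s1,s2,s3,s4} --q--> {s0,s1,s2,s3,s4}  [seen]
{s0,s1,s2,s4} --p--> {s0,s1,s2,s3,s4}  [seen]
{s0,s1,s2,s4} --q--> {s0,s1,s2,s4}  [seen]
Reachable DFA states: {s0}, {s2,s4}, ∅, {s0,s1,s2,s3,s4}, {s0,s1,s2,s4}.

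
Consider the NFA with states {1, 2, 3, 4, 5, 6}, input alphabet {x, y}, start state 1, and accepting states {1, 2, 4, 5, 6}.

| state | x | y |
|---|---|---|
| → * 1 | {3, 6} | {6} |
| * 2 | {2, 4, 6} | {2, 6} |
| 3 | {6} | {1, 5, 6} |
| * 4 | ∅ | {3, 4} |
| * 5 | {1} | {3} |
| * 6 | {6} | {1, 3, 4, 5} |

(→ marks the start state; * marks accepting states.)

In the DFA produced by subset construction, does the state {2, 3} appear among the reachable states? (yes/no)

no

Start state of the DFA: {1}.
{1} --x--> {3, 6}  [new]
{1} --y--> {6}  [new]
{3, 6} --x--> {6}  [seen]
{3, 6} --y--> {1, 3, 4, 5, 6}  [new]
{6} --x--> {6}  [seen]
{6} --y--> {1, 3, 4, 5}  [new]
{1, 3, 4, 5, 6} --x--> {1, 3, 6}  [new]
{1, 3, 4, 5, 6} --y--> {1, 3, 4, 5, 6}  [seen]
{1, 3, 4, 5} --x--> {1, 3, 6}  [seen]
{1, 3, 4, 5} --y--> {1, 3, 4, 5, 6}  [seen]
{1, 3, 6} --x--> {3, 6}  [seen]
{1, 3, 6} --y--> {1, 3, 4, 5, 6}  [seen]
Reachable DFA states: {1}, {3, 6}, {6}, {1, 3, 4, 5, 6}, {1, 3, 4, 5}, {1, 3, 6}.
{2, 3} is not among them.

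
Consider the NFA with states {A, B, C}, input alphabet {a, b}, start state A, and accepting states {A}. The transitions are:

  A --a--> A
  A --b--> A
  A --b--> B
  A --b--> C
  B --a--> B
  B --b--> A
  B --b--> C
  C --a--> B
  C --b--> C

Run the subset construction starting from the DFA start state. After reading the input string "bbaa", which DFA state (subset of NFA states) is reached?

Start: {A}.
δ(A,b) = {A, B, C}.
Union: {A, B, C}.
After b: {A, B, C}.
δ(A,b) = {A, B, C}; δ(B,b) = {A, C}; δ(C,b) = {C}.
Union: {A, B, C}.
After b: {A, B, C}.
δ(A,a) = {A}; δ(B,a) = {B}; δ(C,a) = {B}.
Union: {A, B}.
After a: {A, B}.
δ(A,a) = {A}; δ(B,a) = {B}.
Union: {A, B}.
After a: {A, B}.

{A, B}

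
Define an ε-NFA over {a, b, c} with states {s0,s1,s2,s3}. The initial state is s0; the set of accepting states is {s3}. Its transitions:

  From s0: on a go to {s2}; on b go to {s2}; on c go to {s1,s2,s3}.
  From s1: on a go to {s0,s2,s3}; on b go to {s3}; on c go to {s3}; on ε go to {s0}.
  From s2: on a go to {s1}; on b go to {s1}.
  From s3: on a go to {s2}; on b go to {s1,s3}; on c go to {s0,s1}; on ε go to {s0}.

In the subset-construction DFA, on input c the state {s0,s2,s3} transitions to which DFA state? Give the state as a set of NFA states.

δ(s0,c) = {s1,s2,s3}; δ(s2,c) = ∅; δ(s3,c) = {s0,s1}.
Union: {s0,s1,s2,s3}.

{s0,s1,s2,s3}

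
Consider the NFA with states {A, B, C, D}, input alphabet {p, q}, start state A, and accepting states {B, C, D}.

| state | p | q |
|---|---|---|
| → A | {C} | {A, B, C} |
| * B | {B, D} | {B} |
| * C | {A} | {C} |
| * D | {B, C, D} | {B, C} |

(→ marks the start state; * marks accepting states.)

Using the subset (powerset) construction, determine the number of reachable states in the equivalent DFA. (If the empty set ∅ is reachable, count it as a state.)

Start state of the DFA: {A}.
{A} --p--> {C}  [new]
{A} --q--> {A, B, C}  [new]
{C} --p--> {A}  [seen]
{C} --q--> {C}  [seen]
{A, B, C} --p--> {A, B, C, D}  [new]
{A, B, C} --q--> {A, B, C}  [seen]
{A, B, C, D} --p--> {A, B, C, D}  [seen]
{A, B, C, D} --q--> {A, B, C}  [seen]
Reachable DFA states: {A}, {C}, {A, B, C}, {A, B, C, D}.

4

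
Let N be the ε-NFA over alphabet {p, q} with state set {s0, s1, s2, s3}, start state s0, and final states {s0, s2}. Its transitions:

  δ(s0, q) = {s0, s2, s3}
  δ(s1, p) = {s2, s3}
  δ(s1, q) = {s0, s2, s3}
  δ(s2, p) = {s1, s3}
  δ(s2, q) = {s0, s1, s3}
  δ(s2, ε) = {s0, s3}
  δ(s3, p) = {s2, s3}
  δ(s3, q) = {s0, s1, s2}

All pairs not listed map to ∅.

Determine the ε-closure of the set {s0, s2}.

{s0, s2, s3}

Begin with {s0, s2}.
s2 →ε {s0, s3}; add s3.
ε-closure = {s0, s2, s3}.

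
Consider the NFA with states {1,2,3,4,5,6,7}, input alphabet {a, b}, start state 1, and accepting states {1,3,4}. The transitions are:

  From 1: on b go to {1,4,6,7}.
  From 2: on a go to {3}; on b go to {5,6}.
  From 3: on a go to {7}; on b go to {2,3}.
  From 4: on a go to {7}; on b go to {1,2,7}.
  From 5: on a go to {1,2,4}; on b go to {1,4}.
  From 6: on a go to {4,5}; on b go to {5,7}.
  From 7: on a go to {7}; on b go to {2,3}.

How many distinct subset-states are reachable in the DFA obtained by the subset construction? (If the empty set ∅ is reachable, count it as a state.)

12

Start state of the DFA: {1}.
{1} --a--> ∅  [new]
{1} --b--> {1,4,6,7}  [new]
∅ --a--> ∅  [seen]
∅ --b--> ∅  [seen]
{1,4,6,7} --a--> {4,5,7}  [new]
{1,4,6,7} --b--> {1,2,3,4,5,6,7}  [new]
{4,5,7} --a--> {1,2,4,7}  [new]
{4,5,7} --b--> {1,2,3,4,7}  [new]
{1,2,3,4,5,6,7} --a--> {1,2,3,4,5,7}  [new]
{1,2,3,4,5,6,7} --b--> {1,2,3,4,5,6,7}  [seen]
{1,2,4,7} --a--> {3,7}  [new]
{1,2,4,7} --b--> {1,2,3,4,5,6,7}  [seen]
{1,2,3,4,7} --a--> {3,7}  [seen]
{1,2,3,4,7} --b--> {1,2,3,4,5,6,7}  [seen]
{1,2,3,4,5,7} --a--> {1,2,3,4,7}  [seen]
{1,2,3,4,5,7} --b--> {1,2,3,4,5,6,7}  [seen]
{3,7} --a--> {7}  [new]
{3,7} --b--> {2,3}  [new]
{7} --a--> {7}  [seen]
{7} --b--> {2,3}  [seen]
{2,3} --a--> {3,7}  [seen]
{2,3} --b--> {2,3,5,6}  [new]
{2,3,5,6} --a--> {1,2,3,4,5,7}  [seen]
{2,3,5,6} --b--> {1,2,3,4,5,6,7}  [seen]
Reachable DFA states: {1}, ∅, {1,4,6,7}, {4,5,7}, {1,2,3,4,5,6,7}, {1,2,4,7}, {1,2,3,4,7}, {1,2,3,4,5,7}, {3,7}, {7}, {2,3}, {2,3,5,6}.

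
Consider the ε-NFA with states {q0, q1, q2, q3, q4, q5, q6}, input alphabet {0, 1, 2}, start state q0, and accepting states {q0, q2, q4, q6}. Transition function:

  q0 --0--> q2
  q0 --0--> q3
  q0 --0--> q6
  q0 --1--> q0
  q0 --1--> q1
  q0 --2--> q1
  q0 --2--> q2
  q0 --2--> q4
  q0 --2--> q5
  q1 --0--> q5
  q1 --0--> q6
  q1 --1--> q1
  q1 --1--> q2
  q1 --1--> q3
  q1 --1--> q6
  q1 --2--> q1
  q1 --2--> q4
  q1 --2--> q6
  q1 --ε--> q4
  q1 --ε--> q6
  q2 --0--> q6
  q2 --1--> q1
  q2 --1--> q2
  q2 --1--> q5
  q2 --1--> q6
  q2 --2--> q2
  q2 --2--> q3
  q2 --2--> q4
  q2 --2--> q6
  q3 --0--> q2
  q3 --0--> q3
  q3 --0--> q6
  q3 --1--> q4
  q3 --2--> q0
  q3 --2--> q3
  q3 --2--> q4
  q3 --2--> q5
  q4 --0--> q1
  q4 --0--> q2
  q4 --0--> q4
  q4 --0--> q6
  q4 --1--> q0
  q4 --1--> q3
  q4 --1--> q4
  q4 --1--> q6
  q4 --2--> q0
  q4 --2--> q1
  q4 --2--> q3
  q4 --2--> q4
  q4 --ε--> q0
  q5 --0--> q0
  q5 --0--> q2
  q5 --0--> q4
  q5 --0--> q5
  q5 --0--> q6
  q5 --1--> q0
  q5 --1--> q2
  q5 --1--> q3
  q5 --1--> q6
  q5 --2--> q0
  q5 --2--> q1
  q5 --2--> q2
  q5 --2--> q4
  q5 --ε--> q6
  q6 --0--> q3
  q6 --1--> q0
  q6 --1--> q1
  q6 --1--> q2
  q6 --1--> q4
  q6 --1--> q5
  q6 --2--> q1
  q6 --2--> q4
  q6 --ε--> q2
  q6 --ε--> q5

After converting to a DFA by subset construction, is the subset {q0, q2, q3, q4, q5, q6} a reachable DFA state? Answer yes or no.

yes

Start state of the DFA: {q0} (ε-closure of the NFA start).
{q0} --0--> {q2, q3, q5, q6}  [new]
{q0} --1--> {q0, q1, q2, q4, q5, q6}  [new]
{q0} --2--> {q0, q1, q2, q4, q5, q6}  [seen]
{q2, q3, q5, q6} --0--> {q0, q2, q3, q4, q5, q6}  [new]
{q2, q3, q5, q6} --1--> {q0, q1, q2, q3, q4, q5, q6}  [new]
{q2, q3, q5, q6} --2--> {q0, q1, q2, q3, q4, q5, q6}  [seen]
{q0, q1, q2, q4, q5, q6} --0--> {q0, q1, q2, q3, q4, q5, q6}  [seen]
{q0, q1, q2, q4, q5, q6} --1--> {q0, q1, q2, q3, q4, q5, q6}  [seen]
{q0, q1, q2, q4, q5, q6} --2--> {q0, q1, q2, q3, q4, q5, q6}  [seen]
{q0, q2, q3, q4, q5, q6} --0--> {q0, q1, q2, q3, q4, q5, q6}  [seen]
{q0, q2, q3, q4, q5, q6} --1--> {q0, q1, q2, q3, q4, q5, q6}  [seen]
{q0, q2, q3, q4, q5, q6} --2--> {q0, q1, q2, q3, q4, q5, q6}  [seen]
{q0, q1, q2, q3, q4, q5, q6} --0--> {q0, q1, q2, q3, q4, q5, q6}  [seen]
{q0, q1, q2, q3, q4, q5, q6} --1--> {q0, q1, q2, q3, q4, q5, q6}  [seen]
{q0, q1, q2, q3, q4, q5, q6} --2--> {q0, q1, q2, q3, q4, q5, q6}  [seen]
Reachable DFA states: {q0}, {q2, q3, q5, q6}, {q0, q1, q2, q4, q5, q6}, {q0, q2, q3, q4, q5, q6}, {q0, q1, q2, q3, q4, q5, q6}.
{q0, q2, q3, q4, q5, q6} is among them.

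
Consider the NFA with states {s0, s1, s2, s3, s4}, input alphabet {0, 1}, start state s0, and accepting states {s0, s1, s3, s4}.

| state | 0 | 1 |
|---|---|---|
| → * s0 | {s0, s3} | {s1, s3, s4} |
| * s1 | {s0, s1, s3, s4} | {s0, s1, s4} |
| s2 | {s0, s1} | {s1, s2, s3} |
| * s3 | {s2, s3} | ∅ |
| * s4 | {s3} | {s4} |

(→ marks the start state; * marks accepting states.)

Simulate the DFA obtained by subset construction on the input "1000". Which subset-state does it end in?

Start: {s0}.
δ(s0,1) = {s1, s3, s4}.
Union: {s1, s3, s4}.
After 1: {s1, s3, s4}.
δ(s1,0) = {s0, s1, s3, s4}; δ(s3,0) = {s2, s3}; δ(s4,0) = {s3}.
Union: {s0, s1, s2, s3, s4}.
After 0: {s0, s1, s2, s3, s4}.
δ(s0,0) = {s0, s3}; δ(s1,0) = {s0, s1, s3, s4}; δ(s2,0) = {s0, s1}; δ(s3,0) = {s2, s3}; δ(s4,0) = {s3}.
Union: {s0, s1, s2, s3, s4}.
After 0: {s0, s1, s2, s3, s4}.
δ(s0,0) = {s0, s3}; δ(s1,0) = {s0, s1, s3, s4}; δ(s2,0) = {s0, s1}; δ(s3,0) = {s2, s3}; δ(s4,0) = {s3}.
Union: {s0, s1, s2, s3, s4}.
After 0: {s0, s1, s2, s3, s4}.

{s0, s1, s2, s3, s4}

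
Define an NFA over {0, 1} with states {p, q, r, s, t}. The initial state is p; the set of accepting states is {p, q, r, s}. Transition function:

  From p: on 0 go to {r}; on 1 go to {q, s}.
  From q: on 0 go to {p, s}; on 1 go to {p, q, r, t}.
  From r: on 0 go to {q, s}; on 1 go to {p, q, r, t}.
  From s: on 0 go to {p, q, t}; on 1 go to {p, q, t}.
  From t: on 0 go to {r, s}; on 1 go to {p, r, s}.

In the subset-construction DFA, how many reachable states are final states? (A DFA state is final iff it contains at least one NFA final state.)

7

Start state of the DFA: {p}.
{p} --0--> {r}  [new]
{p} --1--> {q, s}  [new]
{r} --0--> {q, s}  [seen]
{r} --1--> {p, q, r, t}  [new]
{q, s} --0--> {p, q, s, t}  [new]
{q, s} --1--> {p, q, r, t}  [seen]
{p, q, r, t} --0--> {p, q, r, s}  [new]
{p, q, r, t} --1--> {p, q, r, s, t}  [new]
{p, q, s, t} --0--> {p, q, r, s, t}  [seen]
{p, q, s, t} --1--> {p, q, r, s, t}  [seen]
{p, q, r, s} --0--> {p, q, r, s, t}  [seen]
{p, q, r, s} --1--> {p, q, r, s, t}  [seen]
{p, q, r, s, t} --0--> {p, q, r, s, t}  [seen]
{p, q, r, s, t} --1--> {p, q, r, s, t}  [seen]
Reachable DFA states: {p}, {r}, {q, s}, {p, q, r, t}, {p, q, s, t}, {p, q, r, s}, {p, q, r, s, t}.
Accepting DFA states (contain an NFA accepting state): {p}, {r}, {q, s}, {p, q, r, t}, {p, q, s, t}, {p, q, r, s}, {p, q, r, s, t}.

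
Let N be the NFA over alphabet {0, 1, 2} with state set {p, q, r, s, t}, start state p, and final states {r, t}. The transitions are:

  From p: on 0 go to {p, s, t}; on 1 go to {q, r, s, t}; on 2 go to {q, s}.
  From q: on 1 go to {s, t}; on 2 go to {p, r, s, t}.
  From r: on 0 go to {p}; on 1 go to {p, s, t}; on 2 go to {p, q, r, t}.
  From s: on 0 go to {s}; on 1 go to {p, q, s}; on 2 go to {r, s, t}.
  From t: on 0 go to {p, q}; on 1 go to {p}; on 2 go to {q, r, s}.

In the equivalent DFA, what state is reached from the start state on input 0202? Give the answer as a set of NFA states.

Start: {p}.
δ(p,0) = {p, s, t}.
Union: {p, s, t}.
After 0: {p, s, t}.
δ(p,2) = {q, s}; δ(s,2) = {r, s, t}; δ(t,2) = {q, r, s}.
Union: {q, r, s, t}.
After 2: {q, r, s, t}.
δ(q,0) = ∅; δ(r,0) = {p}; δ(s,0) = {s}; δ(t,0) = {p, q}.
Union: {p, q, s}.
After 0: {p, q, s}.
δ(p,2) = {q, s}; δ(q,2) = {p, r, s, t}; δ(s,2) = {r, s, t}.
Union: {p, q, r, s, t}.
After 2: {p, q, r, s, t}.

{p, q, r, s, t}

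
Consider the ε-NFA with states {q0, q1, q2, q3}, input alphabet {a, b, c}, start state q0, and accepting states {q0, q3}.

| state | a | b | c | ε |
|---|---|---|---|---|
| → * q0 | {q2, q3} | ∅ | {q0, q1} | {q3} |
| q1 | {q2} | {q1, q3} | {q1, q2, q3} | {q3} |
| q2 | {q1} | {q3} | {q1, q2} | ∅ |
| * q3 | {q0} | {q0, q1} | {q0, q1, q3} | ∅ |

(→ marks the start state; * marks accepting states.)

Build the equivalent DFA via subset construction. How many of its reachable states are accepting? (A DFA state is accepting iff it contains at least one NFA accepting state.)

Start state of the DFA: {q0, q3} (ε-closure of the NFA start).
{q0, q3} --a--> {q0, q2, q3}  [new]
{q0, q3} --b--> {q0, q1, q3}  [new]
{q0, q3} --c--> {q0, q1, q3}  [seen]
{q0, q2, q3} --a--> {q0, q1, q2, q3}  [new]
{q0, q2, q3} --b--> {q0, q1, q3}  [seen]
{q0, q2, q3} --c--> {q0, q1, q2, q3}  [seen]
{q0, q1, q3} --a--> {q0, q2, q3}  [seen]
{q0, q1, q3} --b--> {q0, q1, q3}  [seen]
{q0, q1, q3} --c--> {q0, q1, q2, q3}  [seen]
{q0, q1, q2, q3} --a--> {q0, q1, q2, q3}  [seen]
{q0, q1, q2, q3} --b--> {q0, q1, q3}  [seen]
{q0, q1, q2, q3} --c--> {q0, q1, q2, q3}  [seen]
Reachable DFA states: {q0, q3}, {q0, q2, q3}, {q0, q1, q3}, {q0, q1, q2, q3}.
Accepting DFA states (contain an NFA accepting state): {q0, q3}, {q0, q2, q3}, {q0, q1, q3}, {q0, q1, q2, q3}.

4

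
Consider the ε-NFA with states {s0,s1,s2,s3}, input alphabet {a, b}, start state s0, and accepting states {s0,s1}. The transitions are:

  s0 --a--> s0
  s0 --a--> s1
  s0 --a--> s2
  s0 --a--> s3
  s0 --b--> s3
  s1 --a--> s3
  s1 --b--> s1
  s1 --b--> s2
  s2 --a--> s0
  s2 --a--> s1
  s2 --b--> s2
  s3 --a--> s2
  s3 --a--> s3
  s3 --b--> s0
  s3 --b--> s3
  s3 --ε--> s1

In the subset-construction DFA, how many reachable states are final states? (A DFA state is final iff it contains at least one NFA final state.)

Start state of the DFA: {s0} (ε-closure of the NFA start).
{s0} --a--> {s0,s1,s2,s3}  [new]
{s0} --b--> {s1,s3}  [new]
{s0,s1,s2,s3} --a--> {s0,s1,s2,s3}  [seen]
{s0,s1,s2,s3} --b--> {s0,s1,s2,s3}  [seen]
{s1,s3} --a--> {s1,s2,s3}  [new]
{s1,s3} --b--> {s0,s1,s2,s3}  [seen]
{s1,s2,s3} --a--> {s0,s1,s2,s3}  [seen]
{s1,s2,s3} --b--> {s0,s1,s2,s3}  [seen]
Reachable DFA states: {s0}, {s0,s1,s2,s3}, {s1,s3}, {s1,s2,s3}.
Accepting DFA states (contain an NFA accepting state): {s0}, {s0,s1,s2,s3}, {s1,s3}, {s1,s2,s3}.

4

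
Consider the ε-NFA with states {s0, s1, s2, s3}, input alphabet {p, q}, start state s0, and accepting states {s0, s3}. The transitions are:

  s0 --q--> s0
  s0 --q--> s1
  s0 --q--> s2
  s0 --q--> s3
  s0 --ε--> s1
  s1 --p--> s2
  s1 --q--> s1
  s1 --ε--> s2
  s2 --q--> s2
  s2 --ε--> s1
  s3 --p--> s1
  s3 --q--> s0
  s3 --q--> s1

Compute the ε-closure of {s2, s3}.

{s1, s2, s3}

Begin with {s2, s3}.
s2 →ε {s1}; add s1.
ε-closure = {s1, s2, s3}.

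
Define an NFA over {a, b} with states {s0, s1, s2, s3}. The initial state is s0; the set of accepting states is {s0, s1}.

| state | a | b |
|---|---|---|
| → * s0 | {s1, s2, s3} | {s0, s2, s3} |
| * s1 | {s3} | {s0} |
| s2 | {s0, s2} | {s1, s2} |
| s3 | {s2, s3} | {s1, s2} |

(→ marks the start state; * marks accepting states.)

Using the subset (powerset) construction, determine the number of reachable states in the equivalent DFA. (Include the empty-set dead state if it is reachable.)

Start state of the DFA: {s0}.
{s0} --a--> {s1, s2, s3}  [new]
{s0} --b--> {s0, s2, s3}  [new]
{s1, s2, s3} --a--> {s0, s2, s3}  [seen]
{s1, s2, s3} --b--> {s0, s1, s2}  [new]
{s0, s2, s3} --a--> {s0, s1, s2, s3}  [new]
{s0, s2, s3} --b--> {s0, s1, s2, s3}  [seen]
{s0, s1, s2} --a--> {s0, s1, s2, s3}  [seen]
{s0, s1, s2} --b--> {s0, s1, s2, s3}  [seen]
{s0, s1, s2, s3} --a--> {s0, s1, s2, s3}  [seen]
{s0, s1, s2, s3} --b--> {s0, s1, s2, s3}  [seen]
Reachable DFA states: {s0}, {s1, s2, s3}, {s0, s2, s3}, {s0, s1, s2}, {s0, s1, s2, s3}.

5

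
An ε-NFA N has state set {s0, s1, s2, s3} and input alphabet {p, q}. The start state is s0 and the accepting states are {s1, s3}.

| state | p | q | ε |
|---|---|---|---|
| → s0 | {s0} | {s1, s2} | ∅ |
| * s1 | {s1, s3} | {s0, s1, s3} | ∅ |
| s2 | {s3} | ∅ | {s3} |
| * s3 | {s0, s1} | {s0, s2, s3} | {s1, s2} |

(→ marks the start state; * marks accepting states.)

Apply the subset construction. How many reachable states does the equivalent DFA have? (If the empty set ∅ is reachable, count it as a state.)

3

Start state of the DFA: {s0} (ε-closure of the NFA start).
{s0} --p--> {s0}  [seen]
{s0} --q--> {s1, s2, s3}  [new]
{s1, s2, s3} --p--> {s0, s1, s2, s3}  [new]
{s1, s2, s3} --q--> {s0, s1, s2, s3}  [seen]
{s0, s1, s2, s3} --p--> {s0, s1, s2, s3}  [seen]
{s0, s1, s2, s3} --q--> {s0, s1, s2, s3}  [seen]
Reachable DFA states: {s0}, {s1, s2, s3}, {s0, s1, s2, s3}.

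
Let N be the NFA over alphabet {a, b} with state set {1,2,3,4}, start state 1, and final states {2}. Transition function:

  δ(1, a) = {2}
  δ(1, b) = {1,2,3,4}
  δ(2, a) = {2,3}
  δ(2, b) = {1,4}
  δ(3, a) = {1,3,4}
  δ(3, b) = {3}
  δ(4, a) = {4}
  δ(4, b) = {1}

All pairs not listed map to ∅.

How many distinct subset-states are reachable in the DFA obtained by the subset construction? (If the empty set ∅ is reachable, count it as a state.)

8

Start state of the DFA: {1}.
{1} --a--> {2}  [new]
{1} --b--> {1,2,3,4}  [new]
{2} --a--> {2,3}  [new]
{2} --b--> {1,4}  [new]
{1,2,3,4} --a--> {1,2,3,4}  [seen]
{1,2,3,4} --b--> {1,2,3,4}  [seen]
{2,3} --a--> {1,2,3,4}  [seen]
{2,3} --b--> {1,3,4}  [new]
{1,4} --a--> {2,4}  [new]
{1,4} --b--> {1,2,3,4}  [seen]
{1,3,4} --a--> {1,2,3,4}  [seen]
{1,3,4} --b--> {1,2,3,4}  [seen]
{2,4} --a--> {2,3,4}  [new]
{2,4} --b--> {1,4}  [seen]
{2,3,4} --a--> {1,2,3,4}  [seen]
{2,3,4} --b--> {1,3,4}  [seen]
Reachable DFA states: {1}, {2}, {1,2,3,4}, {2,3}, {1,4}, {1,3,4}, {2,4}, {2,3,4}.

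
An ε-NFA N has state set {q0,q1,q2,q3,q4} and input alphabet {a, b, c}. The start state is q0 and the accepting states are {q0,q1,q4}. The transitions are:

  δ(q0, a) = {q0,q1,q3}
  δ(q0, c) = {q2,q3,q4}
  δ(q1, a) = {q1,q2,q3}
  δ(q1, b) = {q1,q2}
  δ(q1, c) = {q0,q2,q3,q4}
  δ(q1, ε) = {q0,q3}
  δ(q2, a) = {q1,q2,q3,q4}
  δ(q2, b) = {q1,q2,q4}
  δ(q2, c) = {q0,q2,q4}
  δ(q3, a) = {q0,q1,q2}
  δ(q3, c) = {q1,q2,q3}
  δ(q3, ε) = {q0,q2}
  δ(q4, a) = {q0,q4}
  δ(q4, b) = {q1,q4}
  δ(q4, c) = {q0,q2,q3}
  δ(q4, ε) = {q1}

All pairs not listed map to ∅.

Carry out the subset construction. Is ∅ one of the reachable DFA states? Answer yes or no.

yes

Start state of the DFA: {q0} (ε-closure of the NFA start).
{q0} --a--> {q0,q1,q2,q3}  [new]
{q0} --b--> ∅  [new]
{q0} --c--> {q0,q1,q2,q3,q4}  [new]
{q0,q1,q2,q3} --a--> {q0,q1,q2,q3,q4}  [seen]
{q0,q1,q2,q3} --b--> {q0,q1,q2,q3,q4}  [seen]
{q0,q1,q2,q3} --c--> {q0,q1,q2,q3,q4}  [seen]
∅ --a--> ∅  [seen]
∅ --b--> ∅  [seen]
∅ --c--> ∅  [seen]
{q0,q1,q2,q3,q4} --a--> {q0,q1,q2,q3,q4}  [seen]
{q0,q1,q2,q3,q4} --b--> {q0,q1,q2,q3,q4}  [seen]
{q0,q1,q2,q3,q4} --c--> {q0,q1,q2,q3,q4}  [seen]
Reachable DFA states: {q0}, {q0,q1,q2,q3}, ∅, {q0,q1,q2,q3,q4}.
∅ is among them.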